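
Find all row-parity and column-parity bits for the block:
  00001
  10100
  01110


Row parities: 101
Column parities: 11011

Row P: 101, Col P: 11011, Corner: 0


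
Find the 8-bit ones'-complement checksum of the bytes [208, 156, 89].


Sum = 453 mod 256 = 197
Complement = 58

58


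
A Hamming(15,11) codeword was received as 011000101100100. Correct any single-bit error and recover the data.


Syndrome = 8: error at position 8

Data: 10011100100 (corrected bit 8)


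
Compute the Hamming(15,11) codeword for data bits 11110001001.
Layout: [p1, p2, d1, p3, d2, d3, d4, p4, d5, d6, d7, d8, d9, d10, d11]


Parity bits: p1=0, p2=0, p3=1, p4=0

001111100001001


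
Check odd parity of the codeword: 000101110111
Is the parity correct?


Number of 1s: 7

Yes, parity is correct (7 ones)


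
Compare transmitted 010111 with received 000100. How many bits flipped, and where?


XOR: 010011

3 error(s) at position(s): 1, 4, 5


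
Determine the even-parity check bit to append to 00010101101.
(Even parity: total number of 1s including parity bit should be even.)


Number of 1s in data: 5
Parity bit: 1

1


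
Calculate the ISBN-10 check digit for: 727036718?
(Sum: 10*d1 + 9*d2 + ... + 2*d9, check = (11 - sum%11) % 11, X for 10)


Weighted sum: 239
239 mod 11 = 8

Check digit: 3


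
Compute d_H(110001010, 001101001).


XOR: 111100011
Count of 1s: 6

6


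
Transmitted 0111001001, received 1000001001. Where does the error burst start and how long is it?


XOR: 1111000000

Burst at position 0, length 4


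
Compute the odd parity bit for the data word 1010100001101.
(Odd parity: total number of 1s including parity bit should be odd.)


Number of 1s in data: 6
Parity bit: 1

1


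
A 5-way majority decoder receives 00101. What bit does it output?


Ones: 2 out of 5
Threshold: 3

0 (2/5 voted 1)


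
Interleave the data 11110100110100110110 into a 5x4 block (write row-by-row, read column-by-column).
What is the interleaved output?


Matrix:
  1111
  0100
  1101
  0011
  0110
Read columns: 10100111011001110110

10100111011001110110


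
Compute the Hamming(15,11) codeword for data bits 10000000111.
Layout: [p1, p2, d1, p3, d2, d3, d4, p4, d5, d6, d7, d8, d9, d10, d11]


Parity bits: p1=1, p2=1, p3=1, p4=1

111100010000111


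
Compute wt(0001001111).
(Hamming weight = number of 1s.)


Counting 1s in 0001001111

5


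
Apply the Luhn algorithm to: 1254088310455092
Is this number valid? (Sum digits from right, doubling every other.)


Luhn sum = 54
54 mod 10 = 4

Invalid (Luhn sum mod 10 = 4)


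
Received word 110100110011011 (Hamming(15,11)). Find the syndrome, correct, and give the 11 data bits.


Syndrome = 14: error at position 14

Data: 00010011001 (corrected bit 14)


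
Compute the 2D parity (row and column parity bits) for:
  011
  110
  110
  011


Row parities: 0000
Column parities: 000

Row P: 0000, Col P: 000, Corner: 0


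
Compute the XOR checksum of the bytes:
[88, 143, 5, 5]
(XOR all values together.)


XOR chain: 88 ^ 143 ^ 5 ^ 5 = 215

215


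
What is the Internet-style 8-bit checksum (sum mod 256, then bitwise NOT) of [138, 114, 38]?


Sum = 290 mod 256 = 34
Complement = 221

221


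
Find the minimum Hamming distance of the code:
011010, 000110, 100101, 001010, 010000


Comparing all pairs, minimum distance: 1
Can detect 0 errors, correct 0 errors

1


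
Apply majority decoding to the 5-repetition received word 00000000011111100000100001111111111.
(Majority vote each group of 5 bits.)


Groups: 00000, 00001, 11111, 00000, 10000, 11111, 11111
Majority votes: 0010011

0010011


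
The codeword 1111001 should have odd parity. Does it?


Number of 1s: 5

Yes, parity is correct (5 ones)


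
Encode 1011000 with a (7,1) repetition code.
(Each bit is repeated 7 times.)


Each bit -> 7 copies

1111111000000011111111111111000000000000000000000


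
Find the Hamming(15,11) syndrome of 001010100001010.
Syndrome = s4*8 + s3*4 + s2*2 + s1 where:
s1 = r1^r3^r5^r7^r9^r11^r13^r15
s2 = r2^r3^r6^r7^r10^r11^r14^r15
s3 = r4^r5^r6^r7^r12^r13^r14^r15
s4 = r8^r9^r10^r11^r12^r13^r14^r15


s1=1, s2=1, s3=0, s4=0

Syndrome = 3 (error at position 3)


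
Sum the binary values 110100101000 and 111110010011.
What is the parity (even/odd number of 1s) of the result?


110100101000 = 3368
111110010011 = 3987
Sum = 7355 = 1110010111011
1s count = 9

odd parity (9 ones in 1110010111011)


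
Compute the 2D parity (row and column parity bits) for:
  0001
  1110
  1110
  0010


Row parities: 1111
Column parities: 0011

Row P: 1111, Col P: 0011, Corner: 0


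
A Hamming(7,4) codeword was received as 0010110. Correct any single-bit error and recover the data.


Syndrome = 0: no error detected

Data: 1110 (no errors)


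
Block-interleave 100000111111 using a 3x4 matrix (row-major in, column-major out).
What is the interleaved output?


Matrix:
  1000
  0011
  1111
Read columns: 101001011011

101001011011


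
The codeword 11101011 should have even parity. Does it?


Number of 1s: 6

Yes, parity is correct (6 ones)


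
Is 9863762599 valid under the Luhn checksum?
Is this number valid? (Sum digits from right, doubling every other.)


Luhn sum = 61
61 mod 10 = 1

Invalid (Luhn sum mod 10 = 1)


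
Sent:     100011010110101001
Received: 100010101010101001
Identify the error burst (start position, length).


XOR: 000001111100000000

Burst at position 5, length 5


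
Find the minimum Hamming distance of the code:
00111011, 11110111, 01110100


Comparing all pairs, minimum distance: 3
Can detect 2 errors, correct 1 errors

3


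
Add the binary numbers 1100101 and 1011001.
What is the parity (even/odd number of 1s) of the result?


1100101 = 101
1011001 = 89
Sum = 190 = 10111110
1s count = 6

even parity (6 ones in 10111110)


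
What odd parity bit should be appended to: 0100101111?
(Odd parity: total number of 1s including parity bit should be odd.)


Number of 1s in data: 6
Parity bit: 1

1


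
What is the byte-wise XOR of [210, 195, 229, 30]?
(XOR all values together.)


XOR chain: 210 ^ 195 ^ 229 ^ 30 = 234

234


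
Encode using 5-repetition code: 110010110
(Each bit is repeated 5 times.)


Each bit -> 5 copies

111111111100000000001111100000111111111100000


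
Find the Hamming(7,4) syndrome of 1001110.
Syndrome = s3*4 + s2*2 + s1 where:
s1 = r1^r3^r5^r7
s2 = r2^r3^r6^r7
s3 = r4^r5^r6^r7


s1=0, s2=1, s3=1

Syndrome = 6 (error at position 6)


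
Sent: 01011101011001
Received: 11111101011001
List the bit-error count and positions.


XOR: 10100000000000

2 error(s) at position(s): 0, 2


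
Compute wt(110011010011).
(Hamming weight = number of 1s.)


Counting 1s in 110011010011

7


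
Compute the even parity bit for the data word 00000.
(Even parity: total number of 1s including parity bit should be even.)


Number of 1s in data: 0
Parity bit: 0

0


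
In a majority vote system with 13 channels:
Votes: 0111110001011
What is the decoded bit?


Ones: 8 out of 13
Threshold: 7

1 (8/13 voted 1)


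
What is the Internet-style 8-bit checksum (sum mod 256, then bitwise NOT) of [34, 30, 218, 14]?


Sum = 296 mod 256 = 40
Complement = 215

215


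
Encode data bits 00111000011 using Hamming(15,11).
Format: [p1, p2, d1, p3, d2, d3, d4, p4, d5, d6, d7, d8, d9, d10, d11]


Parity bits: p1=1, p2=0, p3=0, p4=1

100001111000011


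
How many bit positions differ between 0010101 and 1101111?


XOR: 1111010
Count of 1s: 5

5


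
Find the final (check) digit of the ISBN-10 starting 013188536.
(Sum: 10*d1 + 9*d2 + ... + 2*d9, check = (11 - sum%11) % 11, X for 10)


Weighted sum: 169
169 mod 11 = 4

Check digit: 7


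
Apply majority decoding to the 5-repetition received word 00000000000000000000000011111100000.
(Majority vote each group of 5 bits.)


Groups: 00000, 00000, 00000, 00000, 00001, 11111, 00000
Majority votes: 0000010

0000010


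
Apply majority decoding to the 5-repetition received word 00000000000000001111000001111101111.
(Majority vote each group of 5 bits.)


Groups: 00000, 00000, 00000, 01111, 00000, 11111, 01111
Majority votes: 0001011

0001011


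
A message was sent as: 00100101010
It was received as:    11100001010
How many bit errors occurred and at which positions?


XOR: 11000100000

3 error(s) at position(s): 0, 1, 5


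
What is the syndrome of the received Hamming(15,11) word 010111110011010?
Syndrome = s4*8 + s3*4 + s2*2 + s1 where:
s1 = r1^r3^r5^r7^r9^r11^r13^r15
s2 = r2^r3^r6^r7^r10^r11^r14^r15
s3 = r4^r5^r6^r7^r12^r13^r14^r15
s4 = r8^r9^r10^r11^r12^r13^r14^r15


s1=1, s2=1, s3=0, s4=0

Syndrome = 3 (error at position 3)


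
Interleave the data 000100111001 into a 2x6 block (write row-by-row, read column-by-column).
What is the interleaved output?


Matrix:
  000100
  111001
Read columns: 010101100001

010101100001


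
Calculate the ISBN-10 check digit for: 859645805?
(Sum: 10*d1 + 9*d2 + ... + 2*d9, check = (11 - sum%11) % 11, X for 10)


Weighted sum: 330
330 mod 11 = 0

Check digit: 0


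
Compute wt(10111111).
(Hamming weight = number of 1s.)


Counting 1s in 10111111

7


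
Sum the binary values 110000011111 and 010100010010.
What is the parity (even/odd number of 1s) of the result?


110000011111 = 3103
010100010010 = 1298
Sum = 4401 = 1000100110001
1s count = 5

odd parity (5 ones in 1000100110001)


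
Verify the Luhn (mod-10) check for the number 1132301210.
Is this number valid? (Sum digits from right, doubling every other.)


Luhn sum = 23
23 mod 10 = 3

Invalid (Luhn sum mod 10 = 3)


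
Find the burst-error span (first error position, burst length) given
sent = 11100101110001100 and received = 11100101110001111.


XOR: 00000000000000011

Burst at position 15, length 2


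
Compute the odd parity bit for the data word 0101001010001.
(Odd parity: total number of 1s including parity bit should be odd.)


Number of 1s in data: 5
Parity bit: 0

0


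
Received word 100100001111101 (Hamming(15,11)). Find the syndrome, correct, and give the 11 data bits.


Syndrome = 3: error at position 3

Data: 10001111101 (corrected bit 3)


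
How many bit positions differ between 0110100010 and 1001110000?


XOR: 1111010010
Count of 1s: 6

6


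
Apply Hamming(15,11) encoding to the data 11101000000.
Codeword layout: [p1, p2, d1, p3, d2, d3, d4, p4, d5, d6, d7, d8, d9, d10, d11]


Parity bits: p1=1, p2=0, p3=0, p4=1

101011011000000


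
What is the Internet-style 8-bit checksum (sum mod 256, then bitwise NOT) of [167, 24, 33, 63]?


Sum = 287 mod 256 = 31
Complement = 224

224


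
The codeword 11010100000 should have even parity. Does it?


Number of 1s: 4

Yes, parity is correct (4 ones)


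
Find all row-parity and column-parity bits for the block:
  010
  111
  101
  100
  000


Row parities: 11010
Column parities: 100

Row P: 11010, Col P: 100, Corner: 1


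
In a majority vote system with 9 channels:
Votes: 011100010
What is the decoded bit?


Ones: 4 out of 9
Threshold: 5

0 (4/9 voted 1)


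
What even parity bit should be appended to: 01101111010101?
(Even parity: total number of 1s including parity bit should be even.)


Number of 1s in data: 9
Parity bit: 1

1


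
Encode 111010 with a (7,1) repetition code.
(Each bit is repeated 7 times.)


Each bit -> 7 copies

111111111111111111111000000011111110000000


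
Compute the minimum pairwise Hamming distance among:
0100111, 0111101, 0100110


Comparing all pairs, minimum distance: 1
Can detect 0 errors, correct 0 errors

1


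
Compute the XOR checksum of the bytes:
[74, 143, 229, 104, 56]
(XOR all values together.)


XOR chain: 74 ^ 143 ^ 229 ^ 104 ^ 56 = 112

112


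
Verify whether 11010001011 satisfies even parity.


Number of 1s: 6

Yes, parity is correct (6 ones)


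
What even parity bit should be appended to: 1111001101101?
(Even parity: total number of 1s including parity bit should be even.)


Number of 1s in data: 9
Parity bit: 1

1


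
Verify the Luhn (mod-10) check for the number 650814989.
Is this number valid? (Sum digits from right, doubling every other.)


Luhn sum = 48
48 mod 10 = 8

Invalid (Luhn sum mod 10 = 8)


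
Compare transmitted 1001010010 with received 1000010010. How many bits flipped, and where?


XOR: 0001000000

1 error(s) at position(s): 3


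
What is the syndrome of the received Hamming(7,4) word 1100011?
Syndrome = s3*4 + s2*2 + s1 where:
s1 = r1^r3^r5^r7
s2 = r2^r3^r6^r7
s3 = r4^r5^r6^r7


s1=0, s2=1, s3=0

Syndrome = 2 (error at position 2)


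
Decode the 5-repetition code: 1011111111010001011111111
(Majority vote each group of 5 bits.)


Groups: 10111, 11111, 01000, 10111, 11111
Majority votes: 11011

11011


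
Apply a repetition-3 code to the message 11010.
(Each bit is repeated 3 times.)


Each bit -> 3 copies

111111000111000


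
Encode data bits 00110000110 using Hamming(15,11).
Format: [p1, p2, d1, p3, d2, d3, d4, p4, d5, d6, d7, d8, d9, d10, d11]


Parity bits: p1=0, p2=1, p3=0, p4=0

010001100000110


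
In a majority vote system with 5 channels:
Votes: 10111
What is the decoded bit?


Ones: 4 out of 5
Threshold: 3

1 (4/5 voted 1)


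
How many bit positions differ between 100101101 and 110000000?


XOR: 010101101
Count of 1s: 5

5


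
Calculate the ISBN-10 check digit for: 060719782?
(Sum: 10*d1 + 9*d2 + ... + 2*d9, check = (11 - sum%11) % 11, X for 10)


Weighted sum: 210
210 mod 11 = 1

Check digit: X


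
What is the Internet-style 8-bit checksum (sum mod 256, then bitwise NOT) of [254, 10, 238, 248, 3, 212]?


Sum = 965 mod 256 = 197
Complement = 58

58


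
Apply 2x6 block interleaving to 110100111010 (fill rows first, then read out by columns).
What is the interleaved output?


Matrix:
  110100
  111010
Read columns: 111101100100

111101100100


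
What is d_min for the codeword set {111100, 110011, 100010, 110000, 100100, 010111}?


Comparing all pairs, minimum distance: 2
Can detect 1 errors, correct 0 errors

2


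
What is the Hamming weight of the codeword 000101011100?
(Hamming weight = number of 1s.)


Counting 1s in 000101011100

5


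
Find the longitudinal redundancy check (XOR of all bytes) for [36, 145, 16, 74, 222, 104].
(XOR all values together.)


XOR chain: 36 ^ 145 ^ 16 ^ 74 ^ 222 ^ 104 = 89

89


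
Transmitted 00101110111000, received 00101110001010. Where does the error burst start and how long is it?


XOR: 00000000110010

Burst at position 8, length 5


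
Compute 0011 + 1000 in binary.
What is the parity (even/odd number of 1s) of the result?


0011 = 3
1000 = 8
Sum = 11 = 1011
1s count = 3

odd parity (3 ones in 1011)


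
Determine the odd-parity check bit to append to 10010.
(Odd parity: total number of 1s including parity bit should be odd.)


Number of 1s in data: 2
Parity bit: 1

1


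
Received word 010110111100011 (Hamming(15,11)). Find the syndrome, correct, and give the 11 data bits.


Syndrome = 14: error at position 14

Data: 01011100001 (corrected bit 14)


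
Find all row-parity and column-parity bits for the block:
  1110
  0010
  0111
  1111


Row parities: 1110
Column parities: 0100

Row P: 1110, Col P: 0100, Corner: 1


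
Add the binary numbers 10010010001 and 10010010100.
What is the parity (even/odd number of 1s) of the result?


10010010001 = 1169
10010010100 = 1172
Sum = 2341 = 100100100101
1s count = 5

odd parity (5 ones in 100100100101)


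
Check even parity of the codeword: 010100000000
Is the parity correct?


Number of 1s: 2

Yes, parity is correct (2 ones)


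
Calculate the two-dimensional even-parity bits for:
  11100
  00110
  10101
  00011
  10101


Row parities: 10101
Column parities: 11001

Row P: 10101, Col P: 11001, Corner: 1


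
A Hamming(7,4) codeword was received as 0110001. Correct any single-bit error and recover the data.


Syndrome = 6: error at position 6

Data: 1011 (corrected bit 6)


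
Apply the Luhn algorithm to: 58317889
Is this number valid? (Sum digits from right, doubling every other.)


Luhn sum = 45
45 mod 10 = 5

Invalid (Luhn sum mod 10 = 5)


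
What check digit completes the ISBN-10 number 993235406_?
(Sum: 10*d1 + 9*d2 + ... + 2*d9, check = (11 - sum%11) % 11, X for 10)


Weighted sum: 280
280 mod 11 = 5

Check digit: 6


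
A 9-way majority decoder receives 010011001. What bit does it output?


Ones: 4 out of 9
Threshold: 5

0 (4/9 voted 1)


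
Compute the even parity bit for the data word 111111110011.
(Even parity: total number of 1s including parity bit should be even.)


Number of 1s in data: 10
Parity bit: 0

0


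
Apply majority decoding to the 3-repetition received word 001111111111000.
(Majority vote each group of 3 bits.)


Groups: 001, 111, 111, 111, 000
Majority votes: 01110

01110


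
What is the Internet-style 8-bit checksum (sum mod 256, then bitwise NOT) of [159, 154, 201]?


Sum = 514 mod 256 = 2
Complement = 253

253


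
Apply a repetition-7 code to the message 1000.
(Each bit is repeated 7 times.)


Each bit -> 7 copies

1111111000000000000000000000


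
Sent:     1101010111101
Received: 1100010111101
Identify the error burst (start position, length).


XOR: 0001000000000

Burst at position 3, length 1


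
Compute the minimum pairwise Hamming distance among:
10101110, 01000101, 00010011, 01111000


Comparing all pairs, minimum distance: 4
Can detect 3 errors, correct 1 errors

4


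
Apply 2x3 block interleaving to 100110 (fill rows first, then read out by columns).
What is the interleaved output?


Matrix:
  100
  110
Read columns: 110100

110100


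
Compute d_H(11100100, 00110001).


XOR: 11010101
Count of 1s: 5

5


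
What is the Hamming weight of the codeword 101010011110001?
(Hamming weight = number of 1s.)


Counting 1s in 101010011110001

8


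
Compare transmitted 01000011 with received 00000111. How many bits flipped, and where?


XOR: 01000100

2 error(s) at position(s): 1, 5


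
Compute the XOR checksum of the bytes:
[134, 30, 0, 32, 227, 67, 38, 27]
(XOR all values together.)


XOR chain: 134 ^ 30 ^ 0 ^ 32 ^ 227 ^ 67 ^ 38 ^ 27 = 37

37


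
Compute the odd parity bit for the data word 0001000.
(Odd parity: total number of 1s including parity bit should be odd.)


Number of 1s in data: 1
Parity bit: 0

0


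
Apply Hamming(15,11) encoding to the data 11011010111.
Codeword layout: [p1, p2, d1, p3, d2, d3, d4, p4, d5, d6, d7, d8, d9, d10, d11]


Parity bits: p1=1, p2=1, p3=1, p4=1

111110111010111


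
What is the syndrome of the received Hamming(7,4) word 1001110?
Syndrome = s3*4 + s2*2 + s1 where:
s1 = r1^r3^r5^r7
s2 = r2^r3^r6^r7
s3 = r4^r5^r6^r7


s1=0, s2=1, s3=1

Syndrome = 6 (error at position 6)


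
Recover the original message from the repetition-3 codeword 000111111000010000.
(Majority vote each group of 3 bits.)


Groups: 000, 111, 111, 000, 010, 000
Majority votes: 011000

011000


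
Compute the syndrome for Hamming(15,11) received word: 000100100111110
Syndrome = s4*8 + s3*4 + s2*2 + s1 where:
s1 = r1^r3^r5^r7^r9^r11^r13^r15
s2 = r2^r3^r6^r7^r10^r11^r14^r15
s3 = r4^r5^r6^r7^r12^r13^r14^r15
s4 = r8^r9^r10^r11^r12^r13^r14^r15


s1=1, s2=0, s3=1, s4=1

Syndrome = 13 (error at position 13)


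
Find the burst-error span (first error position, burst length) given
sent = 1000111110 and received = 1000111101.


XOR: 0000000011

Burst at position 8, length 2


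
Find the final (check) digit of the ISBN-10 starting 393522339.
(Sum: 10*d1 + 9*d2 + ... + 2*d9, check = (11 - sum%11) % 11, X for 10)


Weighted sum: 231
231 mod 11 = 0

Check digit: 0


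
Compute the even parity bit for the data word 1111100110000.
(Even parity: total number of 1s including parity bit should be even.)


Number of 1s in data: 7
Parity bit: 1

1


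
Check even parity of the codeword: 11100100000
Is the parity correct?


Number of 1s: 4

Yes, parity is correct (4 ones)


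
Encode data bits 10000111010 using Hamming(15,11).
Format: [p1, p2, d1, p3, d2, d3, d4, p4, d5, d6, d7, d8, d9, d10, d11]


Parity bits: p1=0, p2=0, p3=0, p4=0

001000000111010


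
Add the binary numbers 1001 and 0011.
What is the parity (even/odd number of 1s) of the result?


1001 = 9
0011 = 3
Sum = 12 = 1100
1s count = 2

even parity (2 ones in 1100)


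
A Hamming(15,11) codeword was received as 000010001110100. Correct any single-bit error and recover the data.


Syndrome = 0: no error detected

Data: 01001110100 (no errors)


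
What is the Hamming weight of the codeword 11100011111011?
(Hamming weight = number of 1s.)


Counting 1s in 11100011111011

10


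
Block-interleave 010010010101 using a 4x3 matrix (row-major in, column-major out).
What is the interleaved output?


Matrix:
  010
  010
  010
  101
Read columns: 000111100001

000111100001


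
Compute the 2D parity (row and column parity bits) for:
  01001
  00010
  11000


Row parities: 010
Column parities: 10011

Row P: 010, Col P: 10011, Corner: 1


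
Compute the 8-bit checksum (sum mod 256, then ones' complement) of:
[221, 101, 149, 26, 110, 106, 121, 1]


Sum = 835 mod 256 = 67
Complement = 188

188


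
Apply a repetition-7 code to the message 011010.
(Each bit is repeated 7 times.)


Each bit -> 7 copies

000000011111111111111000000011111110000000


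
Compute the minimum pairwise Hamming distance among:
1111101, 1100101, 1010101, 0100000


Comparing all pairs, minimum distance: 2
Can detect 1 errors, correct 0 errors

2


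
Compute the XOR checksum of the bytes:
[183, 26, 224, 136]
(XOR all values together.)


XOR chain: 183 ^ 26 ^ 224 ^ 136 = 197

197


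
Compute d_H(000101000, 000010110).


XOR: 000111110
Count of 1s: 5

5


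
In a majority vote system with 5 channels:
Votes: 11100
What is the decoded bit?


Ones: 3 out of 5
Threshold: 3

1 (3/5 voted 1)


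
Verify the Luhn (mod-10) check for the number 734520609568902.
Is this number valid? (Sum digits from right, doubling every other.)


Luhn sum = 60
60 mod 10 = 0

Valid (Luhn sum mod 10 = 0)


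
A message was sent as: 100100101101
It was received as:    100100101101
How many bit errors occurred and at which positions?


XOR: 000000000000

0 errors (received matches sent)


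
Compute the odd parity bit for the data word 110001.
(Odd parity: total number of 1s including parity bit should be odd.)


Number of 1s in data: 3
Parity bit: 0

0


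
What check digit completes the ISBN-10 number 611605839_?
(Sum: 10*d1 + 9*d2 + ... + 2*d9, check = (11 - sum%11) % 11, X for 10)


Weighted sum: 203
203 mod 11 = 5

Check digit: 6


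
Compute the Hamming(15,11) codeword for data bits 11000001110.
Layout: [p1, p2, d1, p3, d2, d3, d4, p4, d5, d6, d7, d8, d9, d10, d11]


Parity bits: p1=1, p2=0, p3=0, p4=1

101010010001110


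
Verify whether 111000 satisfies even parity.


Number of 1s: 3

No, parity error (3 ones)


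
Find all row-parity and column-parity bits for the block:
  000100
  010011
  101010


Row parities: 111
Column parities: 111101

Row P: 111, Col P: 111101, Corner: 1


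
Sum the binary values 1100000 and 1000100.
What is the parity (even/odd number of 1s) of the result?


1100000 = 96
1000100 = 68
Sum = 164 = 10100100
1s count = 3

odd parity (3 ones in 10100100)


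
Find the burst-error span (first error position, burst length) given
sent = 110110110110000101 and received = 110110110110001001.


XOR: 000000000000001100

Burst at position 14, length 2


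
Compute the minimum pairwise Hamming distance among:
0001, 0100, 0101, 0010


Comparing all pairs, minimum distance: 1
Can detect 0 errors, correct 0 errors

1


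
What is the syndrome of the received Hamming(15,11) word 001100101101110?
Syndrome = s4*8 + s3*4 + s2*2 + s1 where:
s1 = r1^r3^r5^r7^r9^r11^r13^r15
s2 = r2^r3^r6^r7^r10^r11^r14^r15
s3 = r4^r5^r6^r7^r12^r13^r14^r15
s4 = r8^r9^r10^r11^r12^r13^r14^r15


s1=0, s2=0, s3=1, s4=1

Syndrome = 12 (error at position 12)


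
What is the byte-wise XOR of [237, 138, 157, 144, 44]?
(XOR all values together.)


XOR chain: 237 ^ 138 ^ 157 ^ 144 ^ 44 = 70

70


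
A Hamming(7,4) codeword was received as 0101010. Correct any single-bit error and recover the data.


Syndrome = 0: no error detected

Data: 0010 (no errors)


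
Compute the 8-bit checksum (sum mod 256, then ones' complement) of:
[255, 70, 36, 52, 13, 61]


Sum = 487 mod 256 = 231
Complement = 24

24


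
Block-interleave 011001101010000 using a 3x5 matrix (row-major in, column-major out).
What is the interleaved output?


Matrix:
  01100
  11010
  10000
Read columns: 011110100010000

011110100010000


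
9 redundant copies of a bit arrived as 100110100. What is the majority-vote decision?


Ones: 4 out of 9
Threshold: 5

0 (4/9 voted 1)


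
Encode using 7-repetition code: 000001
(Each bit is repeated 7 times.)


Each bit -> 7 copies

000000000000000000000000000000000001111111


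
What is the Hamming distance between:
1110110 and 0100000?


XOR: 1010110
Count of 1s: 4

4


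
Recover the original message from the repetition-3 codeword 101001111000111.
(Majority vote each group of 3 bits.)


Groups: 101, 001, 111, 000, 111
Majority votes: 10101

10101


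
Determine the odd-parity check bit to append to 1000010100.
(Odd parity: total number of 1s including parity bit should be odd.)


Number of 1s in data: 3
Parity bit: 0

0


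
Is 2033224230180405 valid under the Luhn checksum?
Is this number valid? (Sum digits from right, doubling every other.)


Luhn sum = 54
54 mod 10 = 4

Invalid (Luhn sum mod 10 = 4)


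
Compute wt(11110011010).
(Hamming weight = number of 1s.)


Counting 1s in 11110011010

7


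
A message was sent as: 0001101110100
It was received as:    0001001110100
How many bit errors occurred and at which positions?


XOR: 0000100000000

1 error(s) at position(s): 4


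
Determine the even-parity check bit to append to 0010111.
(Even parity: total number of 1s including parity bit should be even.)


Number of 1s in data: 4
Parity bit: 0

0


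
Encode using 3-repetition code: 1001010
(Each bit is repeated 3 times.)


Each bit -> 3 copies

111000000111000111000


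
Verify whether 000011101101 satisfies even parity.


Number of 1s: 6

Yes, parity is correct (6 ones)


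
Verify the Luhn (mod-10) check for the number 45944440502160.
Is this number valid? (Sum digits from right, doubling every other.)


Luhn sum = 55
55 mod 10 = 5

Invalid (Luhn sum mod 10 = 5)


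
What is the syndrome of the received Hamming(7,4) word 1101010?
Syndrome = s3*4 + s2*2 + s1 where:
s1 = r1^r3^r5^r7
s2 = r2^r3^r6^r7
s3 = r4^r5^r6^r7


s1=1, s2=0, s3=0

Syndrome = 1 (error at position 1)


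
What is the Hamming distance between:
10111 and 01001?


XOR: 11110
Count of 1s: 4

4


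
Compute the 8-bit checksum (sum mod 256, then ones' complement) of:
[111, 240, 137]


Sum = 488 mod 256 = 232
Complement = 23

23


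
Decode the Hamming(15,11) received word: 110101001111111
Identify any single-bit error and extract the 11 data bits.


Syndrome = 9: error at position 9

Data: 00100111111 (corrected bit 9)


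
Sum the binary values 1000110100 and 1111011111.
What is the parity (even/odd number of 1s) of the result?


1000110100 = 564
1111011111 = 991
Sum = 1555 = 11000010011
1s count = 5

odd parity (5 ones in 11000010011)


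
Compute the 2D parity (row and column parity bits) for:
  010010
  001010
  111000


Row parities: 001
Column parities: 100000

Row P: 001, Col P: 100000, Corner: 1


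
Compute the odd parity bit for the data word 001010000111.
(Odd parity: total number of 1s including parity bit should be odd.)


Number of 1s in data: 5
Parity bit: 0

0


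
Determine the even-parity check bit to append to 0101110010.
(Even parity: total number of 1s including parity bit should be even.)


Number of 1s in data: 5
Parity bit: 1

1


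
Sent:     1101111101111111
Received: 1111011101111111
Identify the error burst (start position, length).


XOR: 0010100000000000

Burst at position 2, length 3


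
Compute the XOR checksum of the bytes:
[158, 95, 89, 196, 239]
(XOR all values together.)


XOR chain: 158 ^ 95 ^ 89 ^ 196 ^ 239 = 179

179


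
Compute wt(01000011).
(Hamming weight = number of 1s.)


Counting 1s in 01000011

3


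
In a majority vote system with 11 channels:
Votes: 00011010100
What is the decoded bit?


Ones: 4 out of 11
Threshold: 6

0 (4/11 voted 1)


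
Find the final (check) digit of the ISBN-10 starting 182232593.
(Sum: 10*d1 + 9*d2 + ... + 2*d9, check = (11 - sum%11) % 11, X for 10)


Weighted sum: 193
193 mod 11 = 6

Check digit: 5


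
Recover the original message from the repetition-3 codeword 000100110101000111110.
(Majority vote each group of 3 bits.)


Groups: 000, 100, 110, 101, 000, 111, 110
Majority votes: 0011011

0011011


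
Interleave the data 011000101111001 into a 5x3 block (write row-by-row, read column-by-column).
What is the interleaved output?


Matrix:
  011
  000
  101
  111
  001
Read columns: 001101001010111

001101001010111


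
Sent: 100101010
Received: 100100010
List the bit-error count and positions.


XOR: 000001000

1 error(s) at position(s): 5


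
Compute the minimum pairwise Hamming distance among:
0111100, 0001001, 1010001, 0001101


Comparing all pairs, minimum distance: 1
Can detect 0 errors, correct 0 errors

1


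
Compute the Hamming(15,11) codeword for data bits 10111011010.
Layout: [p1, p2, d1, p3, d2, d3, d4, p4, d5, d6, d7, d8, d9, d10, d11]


Parity bits: p1=0, p2=1, p3=0, p4=0

011001101011010


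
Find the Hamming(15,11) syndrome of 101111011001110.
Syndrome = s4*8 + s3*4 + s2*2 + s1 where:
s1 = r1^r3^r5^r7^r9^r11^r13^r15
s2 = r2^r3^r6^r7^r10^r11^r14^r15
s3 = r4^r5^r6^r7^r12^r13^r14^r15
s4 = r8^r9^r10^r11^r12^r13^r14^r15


s1=1, s2=1, s3=0, s4=1

Syndrome = 11 (error at position 11)


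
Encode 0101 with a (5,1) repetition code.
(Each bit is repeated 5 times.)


Each bit -> 5 copies

00000111110000011111


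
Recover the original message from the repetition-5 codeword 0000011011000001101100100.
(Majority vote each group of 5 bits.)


Groups: 00000, 11011, 00000, 11011, 00100
Majority votes: 01010

01010


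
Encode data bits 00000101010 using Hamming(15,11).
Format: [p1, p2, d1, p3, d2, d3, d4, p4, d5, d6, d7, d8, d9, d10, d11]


Parity bits: p1=0, p2=0, p3=0, p4=1

000000010101010


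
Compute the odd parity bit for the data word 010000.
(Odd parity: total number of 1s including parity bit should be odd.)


Number of 1s in data: 1
Parity bit: 0

0


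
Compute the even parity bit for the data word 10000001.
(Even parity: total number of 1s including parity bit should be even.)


Number of 1s in data: 2
Parity bit: 0

0


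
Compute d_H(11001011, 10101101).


XOR: 01100110
Count of 1s: 4

4


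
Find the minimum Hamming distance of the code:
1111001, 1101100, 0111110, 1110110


Comparing all pairs, minimum distance: 2
Can detect 1 errors, correct 0 errors

2


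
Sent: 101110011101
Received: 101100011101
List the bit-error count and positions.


XOR: 000010000000

1 error(s) at position(s): 4


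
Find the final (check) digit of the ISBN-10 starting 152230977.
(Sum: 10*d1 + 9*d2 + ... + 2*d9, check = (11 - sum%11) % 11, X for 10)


Weighted sum: 174
174 mod 11 = 9

Check digit: 2


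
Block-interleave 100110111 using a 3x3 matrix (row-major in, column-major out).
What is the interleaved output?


Matrix:
  100
  110
  111
Read columns: 111011001

111011001


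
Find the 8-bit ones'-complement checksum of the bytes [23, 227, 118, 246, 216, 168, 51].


Sum = 1049 mod 256 = 25
Complement = 230

230


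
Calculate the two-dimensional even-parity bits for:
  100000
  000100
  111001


Row parities: 110
Column parities: 011101

Row P: 110, Col P: 011101, Corner: 0


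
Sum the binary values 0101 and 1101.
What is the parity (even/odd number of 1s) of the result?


0101 = 5
1101 = 13
Sum = 18 = 10010
1s count = 2

even parity (2 ones in 10010)


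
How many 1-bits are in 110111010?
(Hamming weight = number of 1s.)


Counting 1s in 110111010

6


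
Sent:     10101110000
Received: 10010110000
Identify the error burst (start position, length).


XOR: 00111000000

Burst at position 2, length 3


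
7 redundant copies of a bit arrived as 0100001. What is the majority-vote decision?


Ones: 2 out of 7
Threshold: 4

0 (2/7 voted 1)


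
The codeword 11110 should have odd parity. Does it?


Number of 1s: 4

No, parity error (4 ones)


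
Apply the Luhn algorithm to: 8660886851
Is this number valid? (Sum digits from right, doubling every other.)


Luhn sum = 44
44 mod 10 = 4

Invalid (Luhn sum mod 10 = 4)


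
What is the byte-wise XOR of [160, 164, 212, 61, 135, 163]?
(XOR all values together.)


XOR chain: 160 ^ 164 ^ 212 ^ 61 ^ 135 ^ 163 = 201

201


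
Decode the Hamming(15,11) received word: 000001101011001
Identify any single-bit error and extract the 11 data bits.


Syndrome = 0: no error detected

Data: 00111011001 (no errors)


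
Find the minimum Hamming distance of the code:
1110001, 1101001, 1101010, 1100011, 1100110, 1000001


Comparing all pairs, minimum distance: 2
Can detect 1 errors, correct 0 errors

2


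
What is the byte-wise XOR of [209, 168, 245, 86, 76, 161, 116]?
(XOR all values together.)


XOR chain: 209 ^ 168 ^ 245 ^ 86 ^ 76 ^ 161 ^ 116 = 67

67


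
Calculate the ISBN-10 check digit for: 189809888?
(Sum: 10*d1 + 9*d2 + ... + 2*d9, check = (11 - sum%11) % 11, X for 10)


Weighted sum: 327
327 mod 11 = 8

Check digit: 3


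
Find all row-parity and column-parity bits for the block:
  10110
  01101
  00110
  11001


Row parities: 1101
Column parities: 00100

Row P: 1101, Col P: 00100, Corner: 1


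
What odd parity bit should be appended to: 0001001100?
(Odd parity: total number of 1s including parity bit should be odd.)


Number of 1s in data: 3
Parity bit: 0

0


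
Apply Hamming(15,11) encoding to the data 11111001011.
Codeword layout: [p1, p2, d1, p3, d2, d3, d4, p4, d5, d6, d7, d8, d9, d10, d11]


Parity bits: p1=1, p2=1, p3=0, p4=0

111011101001011


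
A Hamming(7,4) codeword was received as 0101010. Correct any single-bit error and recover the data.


Syndrome = 0: no error detected

Data: 0010 (no errors)


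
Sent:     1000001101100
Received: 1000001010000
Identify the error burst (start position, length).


XOR: 0000000111100

Burst at position 7, length 4


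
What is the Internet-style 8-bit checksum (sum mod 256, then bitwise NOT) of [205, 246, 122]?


Sum = 573 mod 256 = 61
Complement = 194

194


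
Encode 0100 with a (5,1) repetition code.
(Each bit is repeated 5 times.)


Each bit -> 5 copies

00000111110000000000


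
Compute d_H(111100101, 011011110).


XOR: 100111011
Count of 1s: 6

6


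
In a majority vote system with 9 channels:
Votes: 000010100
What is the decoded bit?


Ones: 2 out of 9
Threshold: 5

0 (2/9 voted 1)


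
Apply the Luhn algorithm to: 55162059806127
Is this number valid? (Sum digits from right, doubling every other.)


Luhn sum = 50
50 mod 10 = 0

Valid (Luhn sum mod 10 = 0)


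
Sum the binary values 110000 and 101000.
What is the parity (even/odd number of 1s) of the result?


110000 = 48
101000 = 40
Sum = 88 = 1011000
1s count = 3

odd parity (3 ones in 1011000)


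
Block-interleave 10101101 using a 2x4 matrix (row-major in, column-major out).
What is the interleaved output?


Matrix:
  1010
  1101
Read columns: 11011001

11011001


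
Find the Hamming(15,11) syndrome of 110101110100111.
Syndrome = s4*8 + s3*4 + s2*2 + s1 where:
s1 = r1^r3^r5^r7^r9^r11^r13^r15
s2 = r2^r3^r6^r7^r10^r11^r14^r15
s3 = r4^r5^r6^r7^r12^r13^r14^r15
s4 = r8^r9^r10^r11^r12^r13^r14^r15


s1=0, s2=0, s3=0, s4=1

Syndrome = 8 (error at position 8)


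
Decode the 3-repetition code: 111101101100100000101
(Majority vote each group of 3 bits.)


Groups: 111, 101, 101, 100, 100, 000, 101
Majority votes: 1110001

1110001


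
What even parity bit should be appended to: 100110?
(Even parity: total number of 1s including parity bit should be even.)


Number of 1s in data: 3
Parity bit: 1

1


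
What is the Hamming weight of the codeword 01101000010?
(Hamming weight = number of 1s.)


Counting 1s in 01101000010

4


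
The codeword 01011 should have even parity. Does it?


Number of 1s: 3

No, parity error (3 ones)


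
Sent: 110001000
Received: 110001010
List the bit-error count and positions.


XOR: 000000010

1 error(s) at position(s): 7


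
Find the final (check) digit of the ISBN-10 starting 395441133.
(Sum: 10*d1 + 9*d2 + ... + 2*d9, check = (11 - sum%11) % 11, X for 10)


Weighted sum: 227
227 mod 11 = 7

Check digit: 4


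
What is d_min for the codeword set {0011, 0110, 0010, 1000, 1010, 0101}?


Comparing all pairs, minimum distance: 1
Can detect 0 errors, correct 0 errors

1


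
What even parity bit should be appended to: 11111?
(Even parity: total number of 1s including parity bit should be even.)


Number of 1s in data: 5
Parity bit: 1

1


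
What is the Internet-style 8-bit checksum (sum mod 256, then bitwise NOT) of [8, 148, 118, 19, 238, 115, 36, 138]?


Sum = 820 mod 256 = 52
Complement = 203

203


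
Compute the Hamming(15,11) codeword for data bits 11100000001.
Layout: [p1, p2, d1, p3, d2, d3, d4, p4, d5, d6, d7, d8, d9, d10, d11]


Parity bits: p1=1, p2=1, p3=1, p4=1

111111010000001


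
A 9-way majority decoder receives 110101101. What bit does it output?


Ones: 6 out of 9
Threshold: 5

1 (6/9 voted 1)


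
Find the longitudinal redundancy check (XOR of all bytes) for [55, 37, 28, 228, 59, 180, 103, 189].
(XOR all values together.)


XOR chain: 55 ^ 37 ^ 28 ^ 228 ^ 59 ^ 180 ^ 103 ^ 189 = 191

191


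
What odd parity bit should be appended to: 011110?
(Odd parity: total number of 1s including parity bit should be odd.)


Number of 1s in data: 4
Parity bit: 1

1


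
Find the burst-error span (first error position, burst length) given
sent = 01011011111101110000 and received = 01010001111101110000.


XOR: 00001010000000000000

Burst at position 4, length 3


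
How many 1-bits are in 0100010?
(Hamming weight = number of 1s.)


Counting 1s in 0100010

2


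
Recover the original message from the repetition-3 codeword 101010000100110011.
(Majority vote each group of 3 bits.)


Groups: 101, 010, 000, 100, 110, 011
Majority votes: 100011

100011


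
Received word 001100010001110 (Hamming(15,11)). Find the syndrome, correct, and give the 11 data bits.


Syndrome = 0: no error detected

Data: 10000001110 (no errors)


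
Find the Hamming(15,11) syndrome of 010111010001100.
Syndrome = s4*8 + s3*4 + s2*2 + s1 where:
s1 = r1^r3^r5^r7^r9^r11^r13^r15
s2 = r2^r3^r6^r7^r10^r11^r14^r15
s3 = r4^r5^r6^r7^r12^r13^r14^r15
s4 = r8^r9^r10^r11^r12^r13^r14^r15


s1=0, s2=0, s3=1, s4=1

Syndrome = 12 (error at position 12)
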